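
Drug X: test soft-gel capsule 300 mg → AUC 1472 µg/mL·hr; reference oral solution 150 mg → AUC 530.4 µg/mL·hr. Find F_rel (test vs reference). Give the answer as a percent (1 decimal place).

F_rel = 138.8%

F_rel = (AUC_test/D_test) / (AUC_ref/D_ref)
      = (1472/300) / (530.4/150)
      = 4.90667 / 3.536 = 1.3876 = 138.76%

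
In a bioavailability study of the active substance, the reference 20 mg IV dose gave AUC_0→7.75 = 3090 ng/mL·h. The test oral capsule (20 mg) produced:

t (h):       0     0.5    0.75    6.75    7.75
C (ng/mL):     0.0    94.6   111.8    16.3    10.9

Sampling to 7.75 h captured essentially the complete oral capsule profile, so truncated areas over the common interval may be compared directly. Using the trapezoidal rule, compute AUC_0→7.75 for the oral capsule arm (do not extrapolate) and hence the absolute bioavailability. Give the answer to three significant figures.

F = 0.145

Trapezoidal AUC_0→7.75 (oral capsule):
  [0→0.5]: (0.0+94.6)/2 × 0.5 = 23.65
  [0.5→0.75]: (94.6+111.8)/2 × 0.25 = 25.8
  [0.75→6.75]: (111.8+16.3)/2 × 6 = 384.3
  [6.75→7.75]: (16.3+10.9)/2 × 1 = 13.6
  Sum = 447.35 ng/mL·h
F = (AUC_ev/D_ev)/(AUC_iv/D_iv) = (447.35/20)/(3090/20) = 22.3675/154.5 = 0.1448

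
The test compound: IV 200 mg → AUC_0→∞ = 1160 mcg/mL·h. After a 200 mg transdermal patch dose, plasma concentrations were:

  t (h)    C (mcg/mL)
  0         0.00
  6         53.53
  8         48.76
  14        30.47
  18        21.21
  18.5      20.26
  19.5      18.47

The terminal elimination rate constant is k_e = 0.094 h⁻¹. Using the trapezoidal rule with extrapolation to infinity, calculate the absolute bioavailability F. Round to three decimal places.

Trapezoidal AUC_0→19.5 (transdermal patch):
  [0→6]: (0.00+53.53)/2 × 6 = 160.59
  [6→8]: (53.53+48.76)/2 × 2 = 102.29
  [8→14]: (48.76+30.47)/2 × 6 = 237.69
  [14→18]: (30.47+21.21)/2 × 4 = 103.36
  [18→18.5]: (21.21+20.26)/2 × 0.5 = 10.3675
  [18.5→19.5]: (20.26+18.47)/2 × 1 = 19.365
  Sum = 633.6625 mcg/mL·h
Tail: C_last/k_e = 18.47/0.094 = 196.489
AUC_0→∞ (transdermal patch) = 633.6625 + 196.489 = 830.1515 mcg/mL·h
F = (AUC_ev/D_ev)/(AUC_iv/D_iv) = (830.1515/200)/(1160/200) = 4.1507575/5.8 = 0.7156

F = 0.716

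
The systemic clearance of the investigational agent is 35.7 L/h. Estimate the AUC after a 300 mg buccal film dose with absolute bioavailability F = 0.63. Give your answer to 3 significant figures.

AUC = 5.29 mg/L·h

AUC_0→∞ = F × Dose / CL
        = 0.63 × 300 / 35.7 = 5.29412 mg/L·h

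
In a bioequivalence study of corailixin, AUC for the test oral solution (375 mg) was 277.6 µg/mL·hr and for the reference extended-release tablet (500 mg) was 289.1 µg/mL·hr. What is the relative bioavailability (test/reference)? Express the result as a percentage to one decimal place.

F_rel = (AUC_test/D_test) / (AUC_ref/D_ref)
      = (277.6/375) / (289.1/500)
      = 0.740267 / 0.5782 = 1.2803 = 128.03%

F_rel = 128.0%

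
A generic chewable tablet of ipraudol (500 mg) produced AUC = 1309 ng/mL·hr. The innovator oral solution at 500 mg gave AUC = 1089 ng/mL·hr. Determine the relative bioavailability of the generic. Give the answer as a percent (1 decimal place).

F_rel = 120.2%

F_rel = (AUC_test/D_test) / (AUC_ref/D_ref)
      = (1309/500) / (1089/500)
      = 2.618 / 2.178 = 1.2020 = 120.20%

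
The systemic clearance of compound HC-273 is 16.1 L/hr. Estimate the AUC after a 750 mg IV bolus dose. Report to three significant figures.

AUC_0→∞ = Dose_iv / CL
        = 750 / 16.1 = 46.5839 mg/L·hr

AUC = 46.6 mg/L·hr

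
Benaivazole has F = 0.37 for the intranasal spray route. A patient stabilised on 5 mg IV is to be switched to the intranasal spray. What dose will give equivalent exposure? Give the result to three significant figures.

D_intranasal = 13.5 mg

For equal systemic exposure: F × D_ev = D_iv
D_ev = D_iv / F = 5 / 0.37 = 13.5135 mg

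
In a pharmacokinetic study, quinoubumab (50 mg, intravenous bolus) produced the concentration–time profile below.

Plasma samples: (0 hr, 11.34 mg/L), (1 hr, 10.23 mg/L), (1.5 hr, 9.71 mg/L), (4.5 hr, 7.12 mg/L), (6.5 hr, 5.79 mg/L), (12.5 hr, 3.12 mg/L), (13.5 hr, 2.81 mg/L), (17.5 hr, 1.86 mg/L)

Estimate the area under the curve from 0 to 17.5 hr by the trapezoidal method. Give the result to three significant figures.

Trapezoidal AUC_0→17.5:
  [0→1]: (11.34+10.23)/2 × 1 = 10.785
  [1→1.5]: (10.23+9.71)/2 × 0.5 = 4.985
  [1.5→4.5]: (9.71+7.12)/2 × 3 = 25.245
  [4.5→6.5]: (7.12+5.79)/2 × 2 = 12.91
  [6.5→12.5]: (5.79+3.12)/2 × 6 = 26.73
  [12.5→13.5]: (3.12+2.81)/2 × 1 = 2.965
  [13.5→17.5]: (2.81+1.86)/2 × 4 = 9.34
  Sum = 92.96 mg/L·hr

AUC = 93.0 mg/L·hr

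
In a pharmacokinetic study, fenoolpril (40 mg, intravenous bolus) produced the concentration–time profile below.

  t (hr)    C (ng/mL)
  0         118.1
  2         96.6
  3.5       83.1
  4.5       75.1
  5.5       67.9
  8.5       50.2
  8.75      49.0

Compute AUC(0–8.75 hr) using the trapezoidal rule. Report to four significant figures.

AUC = 689.6 ng/mL·hr

Trapezoidal AUC_0→8.75:
  [0→2]: (118.1+96.6)/2 × 2 = 214.7
  [2→3.5]: (96.6+83.1)/2 × 1.5 = 134.775
  [3.5→4.5]: (83.1+75.1)/2 × 1 = 79.1
  [4.5→5.5]: (75.1+67.9)/2 × 1 = 71.5
  [5.5→8.5]: (67.9+50.2)/2 × 3 = 177.15
  [8.5→8.75]: (50.2+49.0)/2 × 0.25 = 12.4
  Sum = 689.625 ng/mL·hr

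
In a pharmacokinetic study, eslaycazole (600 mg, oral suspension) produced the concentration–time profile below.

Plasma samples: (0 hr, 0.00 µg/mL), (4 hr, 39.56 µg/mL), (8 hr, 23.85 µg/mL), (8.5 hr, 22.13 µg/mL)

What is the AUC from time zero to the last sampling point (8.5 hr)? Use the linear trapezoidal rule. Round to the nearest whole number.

Trapezoidal AUC_0→8.5:
  [0→4]: (0.00+39.56)/2 × 4 = 79.12
  [4→8]: (39.56+23.85)/2 × 4 = 126.82
  [8→8.5]: (23.85+22.13)/2 × 0.5 = 11.495
  Sum = 217.435 µg/mL·hr

AUC = 217 µg/mL·hr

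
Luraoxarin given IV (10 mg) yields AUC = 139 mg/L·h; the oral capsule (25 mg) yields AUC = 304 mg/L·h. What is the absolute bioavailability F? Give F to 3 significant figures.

F = 0.875

F = (AUC_ev / D_ev) / (AUC_iv / D_iv)
  = (304/25) / (139/10)
  = 12.16 / 13.9 = 0.8748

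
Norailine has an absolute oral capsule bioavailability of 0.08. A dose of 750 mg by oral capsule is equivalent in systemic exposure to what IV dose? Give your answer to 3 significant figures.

Systemic exposure from an extravascular dose = F × D_ev, so the equivalent IV dose is F × D_ev.
D_iv = F × D_ev = 0.08 × 750 = 60 mg

D_iv = 60.0 mg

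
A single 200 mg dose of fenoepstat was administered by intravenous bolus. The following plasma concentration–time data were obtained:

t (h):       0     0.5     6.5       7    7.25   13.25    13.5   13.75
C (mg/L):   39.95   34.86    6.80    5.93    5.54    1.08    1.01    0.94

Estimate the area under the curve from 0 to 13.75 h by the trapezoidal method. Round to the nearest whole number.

AUC = 169 mg/L·h

Trapezoidal AUC_0→13.75:
  [0→0.5]: (39.95+34.86)/2 × 0.5 = 18.7025
  [0.5→6.5]: (34.86+6.80)/2 × 6 = 124.98
  [6.5→7]: (6.80+5.93)/2 × 0.5 = 3.1825
  [7→7.25]: (5.93+5.54)/2 × 0.25 = 1.43375
  [7.25→13.25]: (5.54+1.08)/2 × 6 = 19.86
  [13.25→13.5]: (1.08+1.01)/2 × 0.25 = 0.26125
  [13.5→13.75]: (1.01+0.94)/2 × 0.25 = 0.24375
  Sum = 168.66375 mg/L·h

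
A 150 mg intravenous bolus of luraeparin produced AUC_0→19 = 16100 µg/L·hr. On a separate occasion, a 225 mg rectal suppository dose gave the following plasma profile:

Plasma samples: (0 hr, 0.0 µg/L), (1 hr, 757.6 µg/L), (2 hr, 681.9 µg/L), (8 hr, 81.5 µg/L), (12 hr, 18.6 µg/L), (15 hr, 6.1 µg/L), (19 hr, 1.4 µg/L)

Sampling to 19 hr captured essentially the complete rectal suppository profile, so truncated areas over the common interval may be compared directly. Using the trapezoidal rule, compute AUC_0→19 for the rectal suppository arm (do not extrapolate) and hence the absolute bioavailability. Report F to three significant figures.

F = 0.151

Trapezoidal AUC_0→19 (rectal suppository):
  [0→1]: (0.0+757.6)/2 × 1 = 378.8
  [1→2]: (757.6+681.9)/2 × 1 = 719.75
  [2→8]: (681.9+81.5)/2 × 6 = 2290.2
  [8→12]: (81.5+18.6)/2 × 4 = 200.2
  [12→15]: (18.6+6.1)/2 × 3 = 37.05
  [15→19]: (6.1+1.4)/2 × 4 = 15.0
  Sum = 3641.0 µg/L·hr
F = (AUC_ev/D_ev)/(AUC_iv/D_iv) = (3641.0/225)/(16100/150) = 16.1822/107.333 = 0.1508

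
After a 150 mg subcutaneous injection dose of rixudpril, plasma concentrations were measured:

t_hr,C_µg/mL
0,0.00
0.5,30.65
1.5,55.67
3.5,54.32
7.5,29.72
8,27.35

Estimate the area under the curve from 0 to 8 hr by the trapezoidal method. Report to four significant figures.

Trapezoidal AUC_0→8:
  [0→0.5]: (0.00+30.65)/2 × 0.5 = 7.6625
  [0.5→1.5]: (30.65+55.67)/2 × 1 = 43.16
  [1.5→3.5]: (55.67+54.32)/2 × 2 = 109.99
  [3.5→7.5]: (54.32+29.72)/2 × 4 = 168.08
  [7.5→8]: (29.72+27.35)/2 × 0.5 = 14.2675
  Sum = 343.16 µg/mL·hr

AUC = 343.2 µg/mL·hr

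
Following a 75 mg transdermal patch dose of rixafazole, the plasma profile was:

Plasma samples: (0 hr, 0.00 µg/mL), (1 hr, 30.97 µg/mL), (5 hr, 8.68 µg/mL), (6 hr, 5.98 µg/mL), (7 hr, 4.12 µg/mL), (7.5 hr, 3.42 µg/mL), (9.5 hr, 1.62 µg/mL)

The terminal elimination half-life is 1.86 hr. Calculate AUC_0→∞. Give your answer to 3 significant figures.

AUC = 118 µg/mL·hr

Trapezoidal AUC_0→9.5:
  [0→1]: (0.00+30.97)/2 × 1 = 15.485
  [1→5]: (30.97+8.68)/2 × 4 = 79.3
  [5→6]: (8.68+5.98)/2 × 1 = 7.33
  [6→7]: (5.98+4.12)/2 × 1 = 5.05
  [7→7.5]: (4.12+3.42)/2 × 0.5 = 1.885
  [7.5→9.5]: (3.42+1.62)/2 × 2 = 5.04
  Sum = 114.09 µg/mL·hr
k_e = ln2 / t½ = 0.693147 / 1.86 = 0.3727 hr^-1
Extrapolated tail: C_last / k_e = 1.62 / 0.3727 = 4.347
AUC_0→∞ = 114.09 + 4.347 = 118.437 µg/mL·hr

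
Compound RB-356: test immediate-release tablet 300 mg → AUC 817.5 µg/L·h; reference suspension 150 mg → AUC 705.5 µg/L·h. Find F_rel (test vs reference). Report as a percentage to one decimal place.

F_rel = (AUC_test/D_test) / (AUC_ref/D_ref)
      = (817.5/300) / (705.5/150)
      = 2.725 / 4.70333 = 0.5794 = 57.94%

F_rel = 57.9%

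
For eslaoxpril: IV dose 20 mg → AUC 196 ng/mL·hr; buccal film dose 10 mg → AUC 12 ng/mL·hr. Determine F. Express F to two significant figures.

F = 0.12

F = (AUC_ev / D_ev) / (AUC_iv / D_iv)
  = (12/10) / (196/20)
  = 1.2 / 9.8 = 0.1224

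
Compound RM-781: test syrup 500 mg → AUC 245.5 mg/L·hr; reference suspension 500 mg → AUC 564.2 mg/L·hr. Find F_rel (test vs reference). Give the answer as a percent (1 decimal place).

F_rel = 43.5%

F_rel = (AUC_test/D_test) / (AUC_ref/D_ref)
      = (245.5/500) / (564.2/500)
      = 0.491 / 1.1284 = 0.4351 = 43.51%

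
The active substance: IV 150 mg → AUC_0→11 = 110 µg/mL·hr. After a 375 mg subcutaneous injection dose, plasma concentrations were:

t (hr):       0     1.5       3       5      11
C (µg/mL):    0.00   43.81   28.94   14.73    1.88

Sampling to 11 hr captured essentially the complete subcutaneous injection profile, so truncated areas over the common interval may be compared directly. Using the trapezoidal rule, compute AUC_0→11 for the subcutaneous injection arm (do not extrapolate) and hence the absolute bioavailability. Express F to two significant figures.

F = 0.66

Trapezoidal AUC_0→11 (subcutaneous injection):
  [0→1.5]: (0.00+43.81)/2 × 1.5 = 32.8575
  [1.5→3]: (43.81+28.94)/2 × 1.5 = 54.5625
  [3→5]: (28.94+14.73)/2 × 2 = 43.67
  [5→11]: (14.73+1.88)/2 × 6 = 49.83
  Sum = 180.92 µg/mL·hr
F = (AUC_ev/D_ev)/(AUC_iv/D_iv) = (180.92/375)/(110/150) = 0.482453/0.733333 = 0.6579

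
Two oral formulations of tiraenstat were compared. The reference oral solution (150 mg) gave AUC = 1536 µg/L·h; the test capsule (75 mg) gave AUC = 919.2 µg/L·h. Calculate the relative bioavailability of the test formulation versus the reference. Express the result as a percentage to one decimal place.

F_rel = 119.7%

F_rel = (AUC_test/D_test) / (AUC_ref/D_ref)
      = (919.2/75) / (1536/150)
      = 12.256 / 10.24 = 1.1969 = 119.69%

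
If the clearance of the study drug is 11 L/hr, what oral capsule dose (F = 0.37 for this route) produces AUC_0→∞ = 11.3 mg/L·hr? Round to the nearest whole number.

Dose = 336 mg

Dose = CL × AUC_0→∞ / F
     = 11 × 11.3 / 0.37 = 335.946 mg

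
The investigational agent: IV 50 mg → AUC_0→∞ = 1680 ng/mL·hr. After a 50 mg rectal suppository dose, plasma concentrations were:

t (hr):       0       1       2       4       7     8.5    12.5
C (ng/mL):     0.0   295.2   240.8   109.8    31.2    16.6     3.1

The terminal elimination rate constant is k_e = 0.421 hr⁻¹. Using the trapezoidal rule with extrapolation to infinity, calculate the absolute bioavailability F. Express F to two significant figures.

Trapezoidal AUC_0→12.5 (rectal suppository):
  [0→1]: (0.0+295.2)/2 × 1 = 147.6
  [1→2]: (295.2+240.8)/2 × 1 = 268.0
  [2→4]: (240.8+109.8)/2 × 2 = 350.6
  [4→7]: (109.8+31.2)/2 × 3 = 211.5
  [7→8.5]: (31.2+16.6)/2 × 1.5 = 35.85
  [8.5→12.5]: (16.6+3.1)/2 × 4 = 39.4
  Sum = 1052.95 ng/mL·hr
Tail: C_last/k_e = 3.1/0.421 = 7.363
AUC_0→∞ (rectal suppository) = 1052.95 + 7.363 = 1060.313 ng/mL·hr
F = (AUC_ev/D_ev)/(AUC_iv/D_iv) = (1060.313/50)/(1680/50) = 21.20626/33.6 = 0.6311

F = 0.63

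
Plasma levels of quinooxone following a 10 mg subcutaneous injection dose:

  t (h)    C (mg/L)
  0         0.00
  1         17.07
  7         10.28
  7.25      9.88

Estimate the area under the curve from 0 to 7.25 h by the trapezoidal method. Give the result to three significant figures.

Trapezoidal AUC_0→7.25:
  [0→1]: (0.00+17.07)/2 × 1 = 8.535
  [1→7]: (17.07+10.28)/2 × 6 = 82.05
  [7→7.25]: (10.28+9.88)/2 × 0.25 = 2.52
  Sum = 93.105 mg/L·h

AUC = 93.1 mg/L·h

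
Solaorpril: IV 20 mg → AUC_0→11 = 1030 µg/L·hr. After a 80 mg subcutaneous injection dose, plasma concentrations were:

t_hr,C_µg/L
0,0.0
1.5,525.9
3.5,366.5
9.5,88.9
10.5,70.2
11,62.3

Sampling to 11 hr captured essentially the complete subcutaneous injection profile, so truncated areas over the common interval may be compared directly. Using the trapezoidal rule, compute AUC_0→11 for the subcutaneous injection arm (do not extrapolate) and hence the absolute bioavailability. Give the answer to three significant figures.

Trapezoidal AUC_0→11 (subcutaneous injection):
  [0→1.5]: (0.0+525.9)/2 × 1.5 = 394.425
  [1.5→3.5]: (525.9+366.5)/2 × 2 = 892.4
  [3.5→9.5]: (366.5+88.9)/2 × 6 = 1366.2
  [9.5→10.5]: (88.9+70.2)/2 × 1 = 79.55
  [10.5→11]: (70.2+62.3)/2 × 0.5 = 33.125
  Sum = 2765.7 µg/L·hr
F = (AUC_ev/D_ev)/(AUC_iv/D_iv) = (2765.7/80)/(1030/20) = 34.57125/51.5 = 0.6713

F = 0.671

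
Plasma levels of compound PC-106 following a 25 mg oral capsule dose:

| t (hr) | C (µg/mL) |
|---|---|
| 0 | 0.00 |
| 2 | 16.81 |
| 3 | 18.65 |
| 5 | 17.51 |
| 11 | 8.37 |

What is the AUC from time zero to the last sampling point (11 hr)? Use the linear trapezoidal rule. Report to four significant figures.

Trapezoidal AUC_0→11:
  [0→2]: (0.00+16.81)/2 × 2 = 16.81
  [2→3]: (16.81+18.65)/2 × 1 = 17.73
  [3→5]: (18.65+17.51)/2 × 2 = 36.16
  [5→11]: (17.51+8.37)/2 × 6 = 77.64
  Sum = 148.34 µg/mL·hr

AUC = 148.3 µg/mL·hr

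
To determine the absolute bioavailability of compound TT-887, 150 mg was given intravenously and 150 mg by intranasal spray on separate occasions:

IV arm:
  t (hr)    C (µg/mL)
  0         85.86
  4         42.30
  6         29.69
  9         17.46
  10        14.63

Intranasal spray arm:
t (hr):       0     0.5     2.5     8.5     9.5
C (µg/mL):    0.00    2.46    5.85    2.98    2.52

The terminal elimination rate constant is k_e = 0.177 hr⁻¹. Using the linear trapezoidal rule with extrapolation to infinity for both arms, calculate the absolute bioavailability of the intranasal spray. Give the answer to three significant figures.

Trapezoidal AUC_0→10 (IV):
  [0→4]: (85.86+42.30)/2 × 4 = 256.32
  [4→6]: (42.30+29.69)/2 × 2 = 71.99
  [6→9]: (29.69+17.46)/2 × 3 = 70.725
  [9→10]: (17.46+14.63)/2 × 1 = 16.045
  Sum = 415.08 µg/mL·hr
IV tail: 14.63/0.177 = 82.655; AUC_iv,0→∞ = 415.08 + 82.655 = 497.735 µg/mL·hr
Trapezoidal AUC_0→9.5 (intranasal spray):
  [0→0.5]: (0.00+2.46)/2 × 0.5 = 0.615
  [0.5→2.5]: (2.46+5.85)/2 × 2 = 8.31
  [2.5→8.5]: (5.85+2.98)/2 × 6 = 26.49
  [8.5→9.5]: (2.98+2.52)/2 × 1 = 2.75
  Sum = 38.165 µg/mL·hr
intranasal spray tail: 2.52/0.177 = 14.237; AUC_ev,0→∞ = 38.165 + 14.237 = 52.402 µg/mL·hr
F = (AUC_ev/D_ev)/(AUC_iv/D_iv) = (52.402/150)/(497.735/150) = 0.349347/3.31823 = 0.1053

F = 0.105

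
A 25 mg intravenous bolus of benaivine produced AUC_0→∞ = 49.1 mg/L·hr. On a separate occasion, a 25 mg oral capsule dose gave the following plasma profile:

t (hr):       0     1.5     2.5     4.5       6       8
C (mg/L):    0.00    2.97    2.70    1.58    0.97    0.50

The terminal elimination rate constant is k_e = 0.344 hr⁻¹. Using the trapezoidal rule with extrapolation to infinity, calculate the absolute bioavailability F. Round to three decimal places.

F = 0.289

Trapezoidal AUC_0→8 (oral capsule):
  [0→1.5]: (0.00+2.97)/2 × 1.5 = 2.2275
  [1.5→2.5]: (2.97+2.70)/2 × 1 = 2.835
  [2.5→4.5]: (2.70+1.58)/2 × 2 = 4.28
  [4.5→6]: (1.58+0.97)/2 × 1.5 = 1.9125
  [6→8]: (0.97+0.50)/2 × 2 = 1.47
  Sum = 12.725 mg/L·hr
Tail: C_last/k_e = 0.50/0.344 = 1.453
AUC_0→∞ (oral capsule) = 12.725 + 1.453 = 14.178 mg/L·hr
F = (AUC_ev/D_ev)/(AUC_iv/D_iv) = (14.178/25)/(49.1/25) = 0.56712/1.964 = 0.2888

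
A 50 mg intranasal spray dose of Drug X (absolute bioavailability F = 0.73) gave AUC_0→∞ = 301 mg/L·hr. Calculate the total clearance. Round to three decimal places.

CL = F × Dose / AUC_0→∞
   = 0.73 × 50 / 301 = 0.121262 L/hr

CL = 0.121 L/hr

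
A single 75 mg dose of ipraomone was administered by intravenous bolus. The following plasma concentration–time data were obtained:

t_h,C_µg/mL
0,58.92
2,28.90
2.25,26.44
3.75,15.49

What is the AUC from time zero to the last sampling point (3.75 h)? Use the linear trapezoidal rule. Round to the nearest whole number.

AUC = 126 µg/mL·h

Trapezoidal AUC_0→3.75:
  [0→2]: (58.92+28.90)/2 × 2 = 87.82
  [2→2.25]: (28.90+26.44)/2 × 0.25 = 6.9175
  [2.25→3.75]: (26.44+15.49)/2 × 1.5 = 31.4475
  Sum = 126.185 µg/mL·h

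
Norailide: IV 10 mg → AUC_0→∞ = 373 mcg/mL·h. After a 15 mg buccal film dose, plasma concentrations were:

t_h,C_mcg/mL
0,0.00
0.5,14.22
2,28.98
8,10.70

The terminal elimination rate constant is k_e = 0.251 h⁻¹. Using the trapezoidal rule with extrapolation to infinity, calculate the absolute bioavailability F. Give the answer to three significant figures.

Trapezoidal AUC_0→8 (buccal film):
  [0→0.5]: (0.00+14.22)/2 × 0.5 = 3.555
  [0.5→2]: (14.22+28.98)/2 × 1.5 = 32.4
  [2→8]: (28.98+10.70)/2 × 6 = 119.04
  Sum = 154.995 mcg/mL·h
Tail: C_last/k_e = 10.70/0.251 = 42.629
AUC_0→∞ (buccal film) = 154.995 + 42.629 = 197.624 mcg/mL·h
F = (AUC_ev/D_ev)/(AUC_iv/D_iv) = (197.624/15)/(373/10) = 13.1749/37.3 = 0.3532

F = 0.353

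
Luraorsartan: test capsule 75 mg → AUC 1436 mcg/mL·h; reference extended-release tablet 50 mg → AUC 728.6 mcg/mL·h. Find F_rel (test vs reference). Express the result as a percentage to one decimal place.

F_rel = 131.4%

F_rel = (AUC_test/D_test) / (AUC_ref/D_ref)
      = (1436/75) / (728.6/50)
      = 19.1467 / 14.572 = 1.3139 = 131.39%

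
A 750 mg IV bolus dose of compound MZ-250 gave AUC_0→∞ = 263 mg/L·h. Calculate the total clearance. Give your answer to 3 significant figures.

CL = Dose_iv / AUC_0→∞
   = 750 / 263 = 2.85171 L/h

CL = 2.85 L/h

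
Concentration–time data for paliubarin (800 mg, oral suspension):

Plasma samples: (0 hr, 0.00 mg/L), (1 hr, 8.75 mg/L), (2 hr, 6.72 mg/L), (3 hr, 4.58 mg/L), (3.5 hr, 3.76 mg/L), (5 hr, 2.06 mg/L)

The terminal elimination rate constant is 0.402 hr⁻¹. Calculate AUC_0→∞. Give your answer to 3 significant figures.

AUC = 29.3 mg/L·hr

Trapezoidal AUC_0→5:
  [0→1]: (0.00+8.75)/2 × 1 = 4.375
  [1→2]: (8.75+6.72)/2 × 1 = 7.735
  [2→3]: (6.72+4.58)/2 × 1 = 5.65
  [3→3.5]: (4.58+3.76)/2 × 0.5 = 2.085
  [3.5→5]: (3.76+2.06)/2 × 1.5 = 4.365
  Sum = 24.21 mg/L·hr
Extrapolated tail: C_last / k_e = 2.06 / 0.402 = 5.124
AUC_0→∞ = 24.21 + 5.124 = 29.334 mg/L·hr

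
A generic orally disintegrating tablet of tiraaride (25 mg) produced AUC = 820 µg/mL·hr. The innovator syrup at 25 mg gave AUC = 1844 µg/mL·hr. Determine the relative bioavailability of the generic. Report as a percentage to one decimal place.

F_rel = 44.5%

F_rel = (AUC_test/D_test) / (AUC_ref/D_ref)
      = (820/25) / (1844/25)
      = 32.8 / 73.76 = 0.4447 = 44.47%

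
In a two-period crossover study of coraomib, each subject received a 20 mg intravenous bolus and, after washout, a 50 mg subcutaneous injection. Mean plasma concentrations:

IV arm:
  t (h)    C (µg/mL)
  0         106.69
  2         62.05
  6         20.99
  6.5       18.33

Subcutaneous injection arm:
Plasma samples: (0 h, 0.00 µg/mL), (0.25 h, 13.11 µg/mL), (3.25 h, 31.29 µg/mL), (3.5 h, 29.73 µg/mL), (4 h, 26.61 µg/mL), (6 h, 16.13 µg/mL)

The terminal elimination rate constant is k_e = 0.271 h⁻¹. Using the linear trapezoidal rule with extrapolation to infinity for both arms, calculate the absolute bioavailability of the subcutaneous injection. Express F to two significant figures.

F = 0.19

Trapezoidal AUC_0→6.5 (IV):
  [0→2]: (106.69+62.05)/2 × 2 = 168.74
  [2→6]: (62.05+20.99)/2 × 4 = 166.08
  [6→6.5]: (20.99+18.33)/2 × 0.5 = 9.83
  Sum = 344.65 µg/mL·h
IV tail: 18.33/0.271 = 67.638; AUC_iv,0→∞ = 344.65 + 67.638 = 412.288 µg/mL·h
Trapezoidal AUC_0→6 (subcutaneous injection):
  [0→0.25]: (0.00+13.11)/2 × 0.25 = 1.63875
  [0.25→3.25]: (13.11+31.29)/2 × 3 = 66.6
  [3.25→3.5]: (31.29+29.73)/2 × 0.25 = 7.6275
  [3.5→4]: (29.73+26.61)/2 × 0.5 = 14.085
  [4→6]: (26.61+16.13)/2 × 2 = 42.74
  Sum = 132.69125 µg/mL·h
subcutaneous injection tail: 16.13/0.271 = 59.520; AUC_ev,0→∞ = 132.69125 + 59.520 = 192.21125 µg/mL·h
F = (AUC_ev/D_ev)/(AUC_iv/D_iv) = (192.21125/50)/(412.288/20) = 3.844225/20.6144 = 0.1865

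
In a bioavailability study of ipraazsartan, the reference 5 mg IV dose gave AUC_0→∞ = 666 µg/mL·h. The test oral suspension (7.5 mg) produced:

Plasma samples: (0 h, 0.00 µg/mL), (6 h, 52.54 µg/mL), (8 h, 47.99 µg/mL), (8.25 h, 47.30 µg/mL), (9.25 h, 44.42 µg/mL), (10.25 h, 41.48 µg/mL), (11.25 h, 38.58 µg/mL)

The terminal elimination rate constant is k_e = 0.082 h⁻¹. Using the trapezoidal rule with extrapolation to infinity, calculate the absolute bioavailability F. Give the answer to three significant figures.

Trapezoidal AUC_0→11.25 (oral suspension):
  [0→6]: (0.00+52.54)/2 × 6 = 157.62
  [6→8]: (52.54+47.99)/2 × 2 = 100.53
  [8→8.25]: (47.99+47.30)/2 × 0.25 = 11.91125
  [8.25→9.25]: (47.30+44.42)/2 × 1 = 45.86
  [9.25→10.25]: (44.42+41.48)/2 × 1 = 42.95
  [10.25→11.25]: (41.48+38.58)/2 × 1 = 40.03
  Sum = 398.90125 µg/mL·h
Tail: C_last/k_e = 38.58/0.082 = 470.488
AUC_0→∞ (oral suspension) = 398.90125 + 470.488 = 869.38925 µg/mL·h
F = (AUC_ev/D_ev)/(AUC_iv/D_iv) = (869.38925/7.5)/(666/5) = 115.919/133.2 = 0.8703

F = 0.870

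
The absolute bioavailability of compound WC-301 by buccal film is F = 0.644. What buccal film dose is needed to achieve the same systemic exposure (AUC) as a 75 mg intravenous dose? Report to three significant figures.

D_buccal = 116 mg

For equal systemic exposure: F × D_ev = D_iv
D_ev = D_iv / F = 75 / 0.644 = 116.46 mg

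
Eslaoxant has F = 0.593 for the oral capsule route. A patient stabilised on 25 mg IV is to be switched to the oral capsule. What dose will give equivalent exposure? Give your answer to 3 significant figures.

For equal systemic exposure: F × D_ev = D_iv
D_ev = D_iv / F = 25 / 0.593 = 42.1585 mg

D_oral = 42.2 mg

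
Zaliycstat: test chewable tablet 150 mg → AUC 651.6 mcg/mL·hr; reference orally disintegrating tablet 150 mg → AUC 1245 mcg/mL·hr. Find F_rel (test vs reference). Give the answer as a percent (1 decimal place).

F_rel = (AUC_test/D_test) / (AUC_ref/D_ref)
      = (651.6/150) / (1245/150)
      = 4.344 / 8.3 = 0.5234 = 52.34%

F_rel = 52.3%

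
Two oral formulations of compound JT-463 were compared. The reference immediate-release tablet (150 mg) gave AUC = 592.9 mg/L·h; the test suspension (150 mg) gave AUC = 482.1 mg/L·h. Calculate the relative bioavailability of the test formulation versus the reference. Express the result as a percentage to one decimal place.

F_rel = 81.3%

F_rel = (AUC_test/D_test) / (AUC_ref/D_ref)
      = (482.1/150) / (592.9/150)
      = 3.214 / 3.95267 = 0.8131 = 81.31%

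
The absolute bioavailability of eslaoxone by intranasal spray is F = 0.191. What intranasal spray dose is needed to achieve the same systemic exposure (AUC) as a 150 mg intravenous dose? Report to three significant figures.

D_intranasal = 785 mg

For equal systemic exposure: F × D_ev = D_iv
D_ev = D_iv / F = 150 / 0.191 = 785.34 mg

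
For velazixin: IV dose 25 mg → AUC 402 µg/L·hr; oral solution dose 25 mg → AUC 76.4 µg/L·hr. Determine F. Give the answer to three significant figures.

F = 0.190

F = (AUC_ev / D_ev) / (AUC_iv / D_iv)
  = (76.4/25) / (402/25)
  = 3.056 / 16.08 = 0.1900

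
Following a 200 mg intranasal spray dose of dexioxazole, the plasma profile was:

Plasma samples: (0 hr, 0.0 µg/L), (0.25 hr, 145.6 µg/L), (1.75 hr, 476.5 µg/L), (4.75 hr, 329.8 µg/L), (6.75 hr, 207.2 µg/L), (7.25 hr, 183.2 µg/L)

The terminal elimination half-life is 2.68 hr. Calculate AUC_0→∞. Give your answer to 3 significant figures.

Trapezoidal AUC_0→7.25:
  [0→0.25]: (0.0+145.6)/2 × 0.25 = 18.2
  [0.25→1.75]: (145.6+476.5)/2 × 1.5 = 466.575
  [1.75→4.75]: (476.5+329.8)/2 × 3 = 1209.45
  [4.75→6.75]: (329.8+207.2)/2 × 2 = 537.0
  [6.75→7.25]: (207.2+183.2)/2 × 0.5 = 97.6
  Sum = 2328.825 µg/L·hr
k_e = ln2 / t½ = 0.693147 / 2.68 = 0.2586 hr^-1
Extrapolated tail: C_last / k_e = 183.2 / 0.2586 = 708.430
AUC_0→∞ = 2328.825 + 708.430 = 3037.255 µg/L·hr

AUC = 3040 µg/L·hr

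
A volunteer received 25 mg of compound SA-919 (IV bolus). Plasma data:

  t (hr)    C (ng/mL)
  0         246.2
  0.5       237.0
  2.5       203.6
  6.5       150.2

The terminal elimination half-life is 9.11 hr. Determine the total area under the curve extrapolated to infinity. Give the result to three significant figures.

AUC = 3240 ng/mL·hr

Trapezoidal AUC_0→6.5:
  [0→0.5]: (246.2+237.0)/2 × 0.5 = 120.8
  [0.5→2.5]: (237.0+203.6)/2 × 2 = 440.6
  [2.5→6.5]: (203.6+150.2)/2 × 4 = 707.6
  Sum = 1269.0 ng/mL·hr
k_e = ln2 / t½ = 0.693147 / 9.11 = 0.0761 hr^-1
Extrapolated tail: C_last / k_e = 150.2 / 0.0761 = 1973.719
AUC_0→∞ = 1269.0 + 1973.719 = 3242.719 ng/mL·hr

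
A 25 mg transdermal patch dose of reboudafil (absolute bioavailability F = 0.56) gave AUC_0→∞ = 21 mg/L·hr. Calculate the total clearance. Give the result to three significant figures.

CL = 0.667 L/hr

CL = F × Dose / AUC_0→∞
   = 0.56 × 25 / 21 = 0.666667 L/hr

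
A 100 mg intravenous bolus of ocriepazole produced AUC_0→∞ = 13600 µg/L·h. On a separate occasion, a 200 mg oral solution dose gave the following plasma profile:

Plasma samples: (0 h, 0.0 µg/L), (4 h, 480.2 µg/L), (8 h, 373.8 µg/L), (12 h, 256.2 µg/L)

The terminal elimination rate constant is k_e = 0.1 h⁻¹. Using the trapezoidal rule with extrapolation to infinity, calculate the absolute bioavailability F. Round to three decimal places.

Trapezoidal AUC_0→12 (oral solution):
  [0→4]: (0.0+480.2)/2 × 4 = 960.4
  [4→8]: (480.2+373.8)/2 × 4 = 1708.0
  [8→12]: (373.8+256.2)/2 × 4 = 1260.0
  Sum = 3928.4 µg/L·h
Tail: C_last/k_e = 256.2/0.1 = 2562.000
AUC_0→∞ (oral solution) = 3928.4 + 2562.000 = 6490.4 µg/L·h
F = (AUC_ev/D_ev)/(AUC_iv/D_iv) = (6490.4/200)/(13600/100) = 32.452/136 = 0.2386

F = 0.239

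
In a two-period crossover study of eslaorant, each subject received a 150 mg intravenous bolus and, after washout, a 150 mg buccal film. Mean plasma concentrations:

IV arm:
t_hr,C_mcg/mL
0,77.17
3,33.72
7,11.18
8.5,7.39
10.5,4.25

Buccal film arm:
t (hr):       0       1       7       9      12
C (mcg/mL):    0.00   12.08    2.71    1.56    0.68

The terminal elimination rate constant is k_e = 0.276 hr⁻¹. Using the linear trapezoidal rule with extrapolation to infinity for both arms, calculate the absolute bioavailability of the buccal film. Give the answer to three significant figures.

F = 0.204

Trapezoidal AUC_0→10.5 (IV):
  [0→3]: (77.17+33.72)/2 × 3 = 166.335
  [3→7]: (33.72+11.18)/2 × 4 = 89.8
  [7→8.5]: (11.18+7.39)/2 × 1.5 = 13.9275
  [8.5→10.5]: (7.39+4.25)/2 × 2 = 11.64
  Sum = 281.7025 mcg/mL·hr
IV tail: 4.25/0.276 = 15.399; AUC_iv,0→∞ = 281.7025 + 15.399 = 297.1015 mcg/mL·hr
Trapezoidal AUC_0→12 (buccal film):
  [0→1]: (0.00+12.08)/2 × 1 = 6.04
  [1→7]: (12.08+2.71)/2 × 6 = 44.37
  [7→9]: (2.71+1.56)/2 × 2 = 4.27
  [9→12]: (1.56+0.68)/2 × 3 = 3.36
  Sum = 58.04 mcg/mL·hr
buccal film tail: 0.68/0.276 = 2.464; AUC_ev,0→∞ = 58.04 + 2.464 = 60.504 mcg/mL·hr
F = (AUC_ev/D_ev)/(AUC_iv/D_iv) = (60.504/150)/(297.1015/150) = 0.40336/1.98068 = 0.2036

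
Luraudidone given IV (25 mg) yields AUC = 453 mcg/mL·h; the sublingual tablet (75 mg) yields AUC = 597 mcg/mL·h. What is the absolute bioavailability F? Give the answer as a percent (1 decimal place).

F = (AUC_ev / D_ev) / (AUC_iv / D_iv)
  = (597/75) / (453/25)
  = 7.96 / 18.12 = 0.4393
  = 43.93%

F = 43.9%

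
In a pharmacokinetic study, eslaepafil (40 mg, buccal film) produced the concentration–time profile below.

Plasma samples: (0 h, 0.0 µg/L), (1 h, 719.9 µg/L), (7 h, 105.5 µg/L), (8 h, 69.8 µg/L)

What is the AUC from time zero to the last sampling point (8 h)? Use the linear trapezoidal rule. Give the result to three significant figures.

AUC = 2920 µg/L·h

Trapezoidal AUC_0→8:
  [0→1]: (0.0+719.9)/2 × 1 = 359.95
  [1→7]: (719.9+105.5)/2 × 6 = 2476.2
  [7→8]: (105.5+69.8)/2 × 1 = 87.65
  Sum = 2923.8 µg/L·h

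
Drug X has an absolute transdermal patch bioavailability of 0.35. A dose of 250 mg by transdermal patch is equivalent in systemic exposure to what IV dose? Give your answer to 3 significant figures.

D_iv = 87.5 mg

Systemic exposure from an extravascular dose = F × D_ev, so the equivalent IV dose is F × D_ev.
D_iv = F × D_ev = 0.35 × 250 = 87.5 mg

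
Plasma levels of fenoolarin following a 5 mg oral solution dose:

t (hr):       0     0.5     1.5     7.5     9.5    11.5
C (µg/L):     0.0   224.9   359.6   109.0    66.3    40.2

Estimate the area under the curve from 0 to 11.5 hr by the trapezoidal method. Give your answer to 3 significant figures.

Trapezoidal AUC_0→11.5:
  [0→0.5]: (0.0+224.9)/2 × 0.5 = 56.225
  [0.5→1.5]: (224.9+359.6)/2 × 1 = 292.25
  [1.5→7.5]: (359.6+109.0)/2 × 6 = 1405.8
  [7.5→9.5]: (109.0+66.3)/2 × 2 = 175.3
  [9.5→11.5]: (66.3+40.2)/2 × 2 = 106.5
  Sum = 2036.075 µg/L·hr

AUC = 2040 µg/L·hr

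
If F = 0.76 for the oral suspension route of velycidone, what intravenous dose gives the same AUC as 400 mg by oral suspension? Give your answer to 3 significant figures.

Systemic exposure from an extravascular dose = F × D_ev, so the equivalent IV dose is F × D_ev.
D_iv = F × D_ev = 0.76 × 400 = 304 mg

D_iv = 304 mg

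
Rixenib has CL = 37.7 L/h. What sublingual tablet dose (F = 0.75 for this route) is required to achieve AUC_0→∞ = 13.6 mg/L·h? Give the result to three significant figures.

Dose = CL × AUC_0→∞ / F
     = 37.7 × 13.6 / 0.75 = 683.627 mg

Dose = 684 mg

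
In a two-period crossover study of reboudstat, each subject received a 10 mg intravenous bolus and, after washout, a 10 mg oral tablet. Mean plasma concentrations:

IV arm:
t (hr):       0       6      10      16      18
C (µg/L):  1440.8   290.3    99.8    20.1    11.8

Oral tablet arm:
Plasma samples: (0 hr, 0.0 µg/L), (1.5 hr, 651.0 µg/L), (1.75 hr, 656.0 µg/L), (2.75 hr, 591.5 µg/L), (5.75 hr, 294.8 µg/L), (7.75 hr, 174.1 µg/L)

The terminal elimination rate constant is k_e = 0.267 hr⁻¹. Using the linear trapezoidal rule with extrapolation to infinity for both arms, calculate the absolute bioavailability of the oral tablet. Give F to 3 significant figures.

Trapezoidal AUC_0→18 (IV):
  [0→6]: (1440.8+290.3)/2 × 6 = 5193.3
  [6→10]: (290.3+99.8)/2 × 4 = 780.2
  [10→16]: (99.8+20.1)/2 × 6 = 359.7
  [16→18]: (20.1+11.8)/2 × 2 = 31.9
  Sum = 6365.1 µg/L·hr
IV tail: 11.8/0.267 = 44.195; AUC_iv,0→∞ = 6365.1 + 44.195 = 6409.295 µg/L·hr
Trapezoidal AUC_0→7.75 (oral tablet):
  [0→1.5]: (0.0+651.0)/2 × 1.5 = 488.25
  [1.5→1.75]: (651.0+656.0)/2 × 0.25 = 163.375
  [1.75→2.75]: (656.0+591.5)/2 × 1 = 623.75
  [2.75→5.75]: (591.5+294.8)/2 × 3 = 1329.45
  [5.75→7.75]: (294.8+174.1)/2 × 2 = 468.9
  Sum = 3073.725 µg/L·hr
oral tablet tail: 174.1/0.267 = 652.060; AUC_ev,0→∞ = 3073.725 + 652.060 = 3725.785 µg/L·hr
F = (AUC_ev/D_ev)/(AUC_iv/D_iv) = (3725.785/10)/(6409.295/10) = 372.5785/640.9295 = 0.5813

F = 0.581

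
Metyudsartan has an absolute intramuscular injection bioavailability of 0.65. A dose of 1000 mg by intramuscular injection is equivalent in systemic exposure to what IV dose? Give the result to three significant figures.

Systemic exposure from an extravascular dose = F × D_ev, so the equivalent IV dose is F × D_ev.
D_iv = F × D_ev = 0.65 × 1000 = 650 mg

D_iv = 650 mg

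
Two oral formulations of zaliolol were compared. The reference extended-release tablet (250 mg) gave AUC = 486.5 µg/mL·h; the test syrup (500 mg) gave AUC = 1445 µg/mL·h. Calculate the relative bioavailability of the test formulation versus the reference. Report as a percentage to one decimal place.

F_rel = 148.5%

F_rel = (AUC_test/D_test) / (AUC_ref/D_ref)
      = (1445/500) / (486.5/250)
      = 2.89 / 1.946 = 1.4851 = 148.51%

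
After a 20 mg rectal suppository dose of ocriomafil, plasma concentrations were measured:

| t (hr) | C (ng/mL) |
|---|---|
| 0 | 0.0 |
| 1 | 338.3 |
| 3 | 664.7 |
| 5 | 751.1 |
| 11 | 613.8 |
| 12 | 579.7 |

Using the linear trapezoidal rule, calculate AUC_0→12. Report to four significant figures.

Trapezoidal AUC_0→12:
  [0→1]: (0.0+338.3)/2 × 1 = 169.15
  [1→3]: (338.3+664.7)/2 × 2 = 1003.0
  [3→5]: (664.7+751.1)/2 × 2 = 1415.8
  [5→11]: (751.1+613.8)/2 × 6 = 4094.7
  [11→12]: (613.8+579.7)/2 × 1 = 596.75
  Sum = 7279.4 ng/mL·hr

AUC = 7279 ng/mL·hr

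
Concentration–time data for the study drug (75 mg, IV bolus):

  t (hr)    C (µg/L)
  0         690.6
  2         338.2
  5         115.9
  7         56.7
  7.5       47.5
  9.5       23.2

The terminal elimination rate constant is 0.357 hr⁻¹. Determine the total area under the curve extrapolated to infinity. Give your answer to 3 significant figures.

AUC = 2040 µg/L·hr

Trapezoidal AUC_0→9.5:
  [0→2]: (690.6+338.2)/2 × 2 = 1028.8
  [2→5]: (338.2+115.9)/2 × 3 = 681.15
  [5→7]: (115.9+56.7)/2 × 2 = 172.6
  [7→7.5]: (56.7+47.5)/2 × 0.5 = 26.05
  [7.5→9.5]: (47.5+23.2)/2 × 2 = 70.7
  Sum = 1979.3 µg/L·hr
Extrapolated tail: C_last / k_e = 23.2 / 0.357 = 64.986
AUC_0→∞ = 1979.3 + 64.986 = 2044.286 µg/L·hr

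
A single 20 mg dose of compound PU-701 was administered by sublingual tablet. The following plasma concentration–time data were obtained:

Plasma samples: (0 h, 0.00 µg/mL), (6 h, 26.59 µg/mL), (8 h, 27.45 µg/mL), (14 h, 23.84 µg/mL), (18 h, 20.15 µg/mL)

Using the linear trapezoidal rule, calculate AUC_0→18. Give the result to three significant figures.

Trapezoidal AUC_0→18:
  [0→6]: (0.00+26.59)/2 × 6 = 79.77
  [6→8]: (26.59+27.45)/2 × 2 = 54.04
  [8→14]: (27.45+23.84)/2 × 6 = 153.87
  [14→18]: (23.84+20.15)/2 × 4 = 87.98
  Sum = 375.66 µg/mL·h

AUC = 376 µg/mL·h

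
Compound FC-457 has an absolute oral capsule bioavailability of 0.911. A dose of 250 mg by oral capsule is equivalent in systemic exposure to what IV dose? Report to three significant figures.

Systemic exposure from an extravascular dose = F × D_ev, so the equivalent IV dose is F × D_ev.
D_iv = F × D_ev = 0.911 × 250 = 227.75 mg

D_iv = 228 mg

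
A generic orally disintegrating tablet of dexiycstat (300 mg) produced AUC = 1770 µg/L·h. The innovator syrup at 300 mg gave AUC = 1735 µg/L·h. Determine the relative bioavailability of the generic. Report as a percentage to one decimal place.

F_rel = 102.0%

F_rel = (AUC_test/D_test) / (AUC_ref/D_ref)
      = (1770/300) / (1735/300)
      = 5.9 / 5.78333 = 1.0202 = 102.02%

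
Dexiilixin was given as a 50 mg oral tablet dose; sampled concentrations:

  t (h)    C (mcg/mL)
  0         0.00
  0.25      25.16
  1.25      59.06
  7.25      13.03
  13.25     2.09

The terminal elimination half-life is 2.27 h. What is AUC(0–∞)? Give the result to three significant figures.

Trapezoidal AUC_0→13.25:
  [0→0.25]: (0.00+25.16)/2 × 0.25 = 3.145
  [0.25→1.25]: (25.16+59.06)/2 × 1 = 42.11
  [1.25→7.25]: (59.06+13.03)/2 × 6 = 216.27
  [7.25→13.25]: (13.03+2.09)/2 × 6 = 45.36
  Sum = 306.885 mcg/mL·h
k_e = ln2 / t½ = 0.693147 / 2.27 = 0.3054 h^-1
Extrapolated tail: C_last / k_e = 2.09 / 0.3054 = 6.843
AUC_0→∞ = 306.885 + 6.843 = 313.728 mcg/mL·h

AUC = 314 mcg/mL·h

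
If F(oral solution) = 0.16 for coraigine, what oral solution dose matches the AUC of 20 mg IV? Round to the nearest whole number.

For equal systemic exposure: F × D_ev = D_iv
D_ev = D_iv / F = 20 / 0.16 = 125 mg

D_oral = 125 mg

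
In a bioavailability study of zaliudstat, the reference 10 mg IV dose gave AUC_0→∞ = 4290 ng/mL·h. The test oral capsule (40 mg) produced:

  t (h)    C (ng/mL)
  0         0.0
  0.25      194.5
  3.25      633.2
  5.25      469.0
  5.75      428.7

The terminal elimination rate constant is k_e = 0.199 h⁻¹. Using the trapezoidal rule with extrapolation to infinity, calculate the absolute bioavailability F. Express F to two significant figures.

Trapezoidal AUC_0→5.75 (oral capsule):
  [0→0.25]: (0.0+194.5)/2 × 0.25 = 24.3125
  [0.25→3.25]: (194.5+633.2)/2 × 3 = 1241.55
  [3.25→5.25]: (633.2+469.0)/2 × 2 = 1102.2
  [5.25→5.75]: (469.0+428.7)/2 × 0.5 = 224.425
  Sum = 2592.4875 ng/mL·h
Tail: C_last/k_e = 428.7/0.199 = 2154.271
AUC_0→∞ (oral capsule) = 2592.4875 + 2154.271 = 4746.7585 ng/mL·h
F = (AUC_ev/D_ev)/(AUC_iv/D_iv) = (4746.7585/40)/(4290/10) = 118.669/429 = 0.2766

F = 0.28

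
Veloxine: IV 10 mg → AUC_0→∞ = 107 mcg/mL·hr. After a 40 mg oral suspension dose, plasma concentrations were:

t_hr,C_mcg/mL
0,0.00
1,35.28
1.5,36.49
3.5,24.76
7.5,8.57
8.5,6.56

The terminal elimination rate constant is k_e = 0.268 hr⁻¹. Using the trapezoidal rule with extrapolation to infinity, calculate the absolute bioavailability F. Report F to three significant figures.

Trapezoidal AUC_0→8.5 (oral suspension):
  [0→1]: (0.00+35.28)/2 × 1 = 17.64
  [1→1.5]: (35.28+36.49)/2 × 0.5 = 17.9425
  [1.5→3.5]: (36.49+24.76)/2 × 2 = 61.25
  [3.5→7.5]: (24.76+8.57)/2 × 4 = 66.66
  [7.5→8.5]: (8.57+6.56)/2 × 1 = 7.565
  Sum = 171.0575 mcg/mL·hr
Tail: C_last/k_e = 6.56/0.268 = 24.478
AUC_0→∞ (oral suspension) = 171.0575 + 24.478 = 195.5355 mcg/mL·hr
F = (AUC_ev/D_ev)/(AUC_iv/D_iv) = (195.5355/40)/(107/10) = 4.8883875/10.7 = 0.4569

F = 0.457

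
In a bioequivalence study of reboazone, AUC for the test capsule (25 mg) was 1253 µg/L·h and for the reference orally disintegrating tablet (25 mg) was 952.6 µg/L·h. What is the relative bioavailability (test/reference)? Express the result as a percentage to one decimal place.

F_rel = (AUC_test/D_test) / (AUC_ref/D_ref)
      = (1253/25) / (952.6/25)
      = 50.12 / 38.104 = 1.3153 = 131.53%

F_rel = 131.5%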